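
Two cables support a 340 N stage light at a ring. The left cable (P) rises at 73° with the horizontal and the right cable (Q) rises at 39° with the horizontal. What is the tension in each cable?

T_P = 285.0 N, T_Q = 107.2 N

ΣF_x = 0: −T_P·cos73° + T_Q·cos39° = 0 → T_Q = 0.376212·T_P.
ΣF_y = 0: T_P·sin73° + T_Q·sin39° = 340.
Substitute: T_P·(0.956305 + 0.376212·0.62932) = 340 → T_P = 284.981 ≈ 285.0 N.
Then T_Q = 0.376212 × 284.981 = 107.2 N.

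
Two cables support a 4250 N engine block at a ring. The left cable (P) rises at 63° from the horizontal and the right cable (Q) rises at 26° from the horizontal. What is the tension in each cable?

ΣF_x = 0: −T_P·cos63° + T_Q·cos26° = 0 → T_Q = 0.505111·T_P.
ΣF_y = 0: T_P·sin63° + T_Q·sin26° = 4250.
Substitute: T_P·(0.891007 + 0.505111·0.438371) = 4250 → T_P = 3820.45 ≈ 3820 N.
Then T_Q = 0.505111 × 3820.45 = 1930 N.

T_P = 3820 N, T_Q = 1930 N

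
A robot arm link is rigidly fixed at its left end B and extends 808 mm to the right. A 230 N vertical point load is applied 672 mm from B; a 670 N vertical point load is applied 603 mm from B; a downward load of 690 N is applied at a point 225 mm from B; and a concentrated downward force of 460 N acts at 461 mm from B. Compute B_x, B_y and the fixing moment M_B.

ΣF_x = 0: B_x = 0.
ΣF_y = 0: B_y − 230 − 670 − 690 − 460 = 0 → B_y = 2050 N.
ΣM about B: M_B − 230·672 − 670·603 − 690·225 − 460·461 = 0 → M_B = 925900 N·mm.

B_x = 0, B_y = 2050 N, M_B = 925900 N·mm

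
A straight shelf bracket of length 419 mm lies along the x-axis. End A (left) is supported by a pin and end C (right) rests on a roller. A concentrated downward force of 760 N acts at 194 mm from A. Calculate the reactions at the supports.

A_x = 0, A_y = 408.1 N, C_y = 351.9 N

Moments about A: C_y·419 − 760·194 = 0 → C_y = 147440/419 = 351.885 ≈ 351.9 N.
ΣF_y = 0: A_y + 351.885 − 760 = 0 → A_y = 408.1 N.
ΣF_x = 0: no horizontal applied forces, so A_x = 0.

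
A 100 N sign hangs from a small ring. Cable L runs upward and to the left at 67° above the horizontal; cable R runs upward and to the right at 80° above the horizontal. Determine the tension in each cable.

ΣF_x = 0: −T_L·cos67° + T_R·cos80° = 0 → T_R = 2.25013·T_L.
ΣF_y = 0: T_L·sin67° + T_R·sin80° = 100.
Substitute: T_L·(0.920505 + 2.25013·0.984808) = 100 → T_L = 31.8832 ≈ 31.88 N.
Then T_R = 2.25013 × 31.8832 = 71.74 N.

T_L = 31.88 N, T_R = 71.74 N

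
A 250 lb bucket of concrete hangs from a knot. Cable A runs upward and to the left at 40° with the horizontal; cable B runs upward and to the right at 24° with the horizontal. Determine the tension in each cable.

ΣF_x = 0: −T_A·cos40° + T_B·cos24° = 0 → T_B = 0.83854·T_A.
ΣF_y = 0: T_A·sin40° + T_B·sin24° = 250.
Substitute: T_A·(0.642788 + 0.83854·0.406737) = 250 → T_A = 254.103 ≈ 254.1 lb.
Then T_B = 0.83854 × 254.103 = 213.1 lb.

T_A = 254.1 lb, T_B = 213.1 lb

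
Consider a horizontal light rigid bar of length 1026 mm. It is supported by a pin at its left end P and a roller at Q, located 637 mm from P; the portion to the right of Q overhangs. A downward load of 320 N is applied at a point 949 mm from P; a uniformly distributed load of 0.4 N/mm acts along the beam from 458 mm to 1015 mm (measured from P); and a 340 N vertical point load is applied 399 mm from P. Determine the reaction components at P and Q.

P_x = 0, P_y = -64.50 N, Q_y = 947.3 N

Resultant of the distributed load: 0.4 × 557 = 222.8 N at 736.5 mm from P.
Taking moments about P: Q_y·637 − 320·949 − (0.4·557)·736.5 − 340·399 = 0 → Q_y = 603432.2/637 = 947.303 ≈ 947.3 N.
ΣF_y = 0: P_y + 947.303 − 320 − 0.4·557 − 340 = 0 → P_y = -64.50 N.
ΣF_x = 0: no horizontal applied forces, so P_x = 0.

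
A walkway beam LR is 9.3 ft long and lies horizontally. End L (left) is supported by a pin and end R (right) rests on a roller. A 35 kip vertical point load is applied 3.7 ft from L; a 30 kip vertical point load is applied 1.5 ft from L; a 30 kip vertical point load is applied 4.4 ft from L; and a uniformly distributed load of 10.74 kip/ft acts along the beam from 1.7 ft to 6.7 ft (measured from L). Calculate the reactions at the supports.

Resultant of the distributed load: 10.74 × 5 = 53.7 kip at 4.2 ft from L.
Taking moments about L: R_y·9.3 − 35·3.7 − 30·1.5 − 30·4.4 − (10.74·5)·4.2 = 0 → R_y = 532.04/9.3 = 57.2086 ≈ 57.21 kip.
ΣF_y = 0: L_y + 57.2086 − 35 − 30 − 30 − 10.74·5 = 0 → L_y = 91.49 kip.
ΣF_x = 0: no horizontal applied forces, so L_x = 0.

L_x = 0, L_y = 91.49 kip, R_y = 57.21 kip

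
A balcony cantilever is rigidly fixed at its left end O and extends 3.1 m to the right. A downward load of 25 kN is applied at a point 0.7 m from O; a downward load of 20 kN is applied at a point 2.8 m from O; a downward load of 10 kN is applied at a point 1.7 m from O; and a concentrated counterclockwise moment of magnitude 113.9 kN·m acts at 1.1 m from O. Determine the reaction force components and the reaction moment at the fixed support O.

O_x = 0, O_y = 55.00 kN, M_O = -23.40 kN·m

ΣF_x = 0: O_x = 0.
ΣF_y = 0: O_y − 25 − 20 − 10 = 0 → O_y = 55.00 kN.
ΣM about O: M_O − 25·0.7 − 20·2.8 − 10·1.7 + 113.9 = 0 → M_O = -23.40 kN·m.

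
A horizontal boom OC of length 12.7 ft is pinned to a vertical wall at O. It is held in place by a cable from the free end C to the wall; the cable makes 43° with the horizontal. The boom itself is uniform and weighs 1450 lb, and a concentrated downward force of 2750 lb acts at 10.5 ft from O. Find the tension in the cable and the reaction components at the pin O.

ΣM about O: T·sin43°·12.7 − 1450·6.35 − 2750·10.5 = 0 → T = 38082.5/(12.7·0.681998) = 4396.82 ≈ 4397 lb.
ΣF_x = 0: O_x − T·cos43° = 0 → O_x = 4396.82 × 0.731354 = 3216 lb.
ΣF_y = 0: O_y + T·sin43° − 1450 − 2750 = 0 → O_y = 4200 − 4396.82 × 0.681998 = 1201 lb.

T = 4397 lb, O_x = 3216 lb, O_y = 1201 lb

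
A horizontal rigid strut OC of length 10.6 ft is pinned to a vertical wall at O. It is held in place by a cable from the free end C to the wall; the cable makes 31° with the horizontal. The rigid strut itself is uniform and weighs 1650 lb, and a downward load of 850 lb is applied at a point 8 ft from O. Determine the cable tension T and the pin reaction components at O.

ΣM about O: T·sin31°·10.6 − 1650·5.3 − 850·8 = 0 → T = 15545/(10.6·0.515038) = 2847.38 ≈ 2847 lb.
ΣF_x = 0: O_x − T·cos31° = 0 → O_x = 2847.38 × 0.857167 = 2441 lb.
ΣF_y = 0: O_y + T·sin31° − 1650 − 850 = 0 → O_y = 2500 − 2847.38 × 0.515038 = 1033 lb.

T = 2847 lb, O_x = 2441 lb, O_y = 1033 lb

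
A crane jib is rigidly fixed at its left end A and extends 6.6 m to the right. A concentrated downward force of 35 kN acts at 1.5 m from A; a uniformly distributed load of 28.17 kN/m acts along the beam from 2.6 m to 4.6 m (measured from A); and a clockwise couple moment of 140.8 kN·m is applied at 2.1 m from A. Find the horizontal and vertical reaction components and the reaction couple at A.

Resultant of the distributed load: 28.17 × 2 = 56.34 kN at 3.6 m from A.
ΣF_x = 0: A_x = 0.
ΣF_y = 0: A_y − 35 − 28.17·2 = 0 → A_y = 91.34 kN.
ΣM about A: M_A − 35·1.5 − (28.17·2)·3.6 − 140.8 = 0 → M_A = 396.1 kN·m.

A_x = 0, A_y = 91.34 kN, M_A = 396.1 kN·m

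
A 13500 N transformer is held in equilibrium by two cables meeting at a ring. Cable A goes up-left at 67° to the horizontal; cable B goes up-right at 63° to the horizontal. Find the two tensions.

ΣF_x = 0: −T_A·cos67° + T_B·cos63° = 0 → T_B = 0.860659·T_A.
ΣF_y = 0: T_A·sin67° + T_B·sin63° = 13500.
Substitute: T_A·(0.920505 + 0.860659·0.891007) = 13500 → T_A = 8000.67 ≈ 8001 N.
Then T_B = 0.860659 × 8000.67 = 6886 N.

T_A = 8001 N, T_B = 6886 N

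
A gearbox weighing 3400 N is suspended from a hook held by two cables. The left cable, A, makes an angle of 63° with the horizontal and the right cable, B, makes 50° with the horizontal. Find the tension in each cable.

ΣF_x = 0: −T_A·cos63° + T_B·cos50° = 0 → T_B = 0.706284·T_A.
ΣF_y = 0: T_A·sin63° + T_B·sin50° = 3400.
Substitute: T_A·(0.891007 + 0.706284·0.766044) = 3400 → T_A = 2374.22 ≈ 2374 N.
Then T_B = 0.706284 × 2374.22 = 1677 N.

T_A = 2374 N, T_B = 1677 N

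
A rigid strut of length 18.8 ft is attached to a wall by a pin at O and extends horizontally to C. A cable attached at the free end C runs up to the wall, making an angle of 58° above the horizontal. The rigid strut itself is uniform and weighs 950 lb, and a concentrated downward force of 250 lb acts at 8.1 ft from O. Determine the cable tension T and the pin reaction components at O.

T = 687.1 lb, O_x = 364.1 lb, O_y = 617.3 lb

ΣM about O: T·sin58°·18.8 − 950·9.4 − 250·8.1 = 0 → T = 10955/(18.8·0.848048) = 687.122 ≈ 687.1 lb.
ΣF_x = 0: O_x − T·cos58° = 0 → O_x = 687.122 × 0.529919 = 364.1 lb.
ΣF_y = 0: O_y + T·sin58° − 950 − 250 = 0 → O_y = 1200 − 687.122 × 0.848048 = 617.3 lb.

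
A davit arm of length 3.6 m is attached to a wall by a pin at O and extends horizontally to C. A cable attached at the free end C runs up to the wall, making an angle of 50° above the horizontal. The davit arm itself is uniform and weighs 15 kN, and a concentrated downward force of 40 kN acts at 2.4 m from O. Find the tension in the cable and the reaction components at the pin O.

T = 44.60 kN, O_x = 28.67 kN, O_y = 20.83 kN

ΣM about O: T·sin50°·3.6 − 15·1.8 − 40·2.4 = 0 → T = 123/(3.6·0.766044) = 44.6014 ≈ 44.60 kN.
ΣF_x = 0: O_x − T·cos50° = 0 → O_x = 44.6014 × 0.642788 = 28.67 kN.
ΣF_y = 0: O_y + T·sin50° − 15 − 40 = 0 → O_y = 55 − 44.6014 × 0.766044 = 20.83 kN.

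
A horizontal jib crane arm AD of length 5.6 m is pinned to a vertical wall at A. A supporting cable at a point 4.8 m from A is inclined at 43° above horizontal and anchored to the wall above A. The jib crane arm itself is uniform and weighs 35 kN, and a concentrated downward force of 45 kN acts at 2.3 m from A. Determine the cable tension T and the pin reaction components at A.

T = 61.55 kN, A_x = 45.02 kN, A_y = 38.02 kN

ΣM about A: T·sin43°·4.8 − 35·2.8 − 45·2.3 = 0 → T = 201.5/(4.8·0.681998) = 61.5532 ≈ 61.55 kN.
ΣF_x = 0: A_x − T·cos43° = 0 → A_x = 61.5532 × 0.731354 = 45.02 kN.
ΣF_y = 0: A_y + T·sin43° − 35 − 45 = 0 → A_y = 80 − 61.5532 × 0.681998 = 38.02 kN.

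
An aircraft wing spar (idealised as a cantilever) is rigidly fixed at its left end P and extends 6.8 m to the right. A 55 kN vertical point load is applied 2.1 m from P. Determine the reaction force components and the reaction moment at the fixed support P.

P_x = 0, P_y = 55.00 kN, M_P = 115.5 kN·m

ΣF_x = 0: P_x = 0.
ΣF_y = 0: P_y − 55 = 0 → P_y = 55.00 kN.
ΣM about P: M_P − 55·2.1 = 0 → M_P = 115.5 kN·m.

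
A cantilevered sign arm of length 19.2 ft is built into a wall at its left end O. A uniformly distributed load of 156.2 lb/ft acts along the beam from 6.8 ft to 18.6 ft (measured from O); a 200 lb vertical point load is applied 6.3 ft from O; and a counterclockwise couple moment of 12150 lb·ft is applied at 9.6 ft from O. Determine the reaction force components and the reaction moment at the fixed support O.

Resultant of the distributed load: 156.2 × 11.8 = 1843.16 lb at 12.7 ft from O.
ΣF_x = 0: O_x = 0.
ΣF_y = 0: O_y − 156.2·11.8 − 200 = 0 → O_y = 2043 lb.
ΣM about O: M_O − (156.2·11.8)·12.7 − 200·6.3 + 12150 = 0 → M_O = 12520 lb·ft.

O_x = 0, O_y = 2043 lb, M_O = 12520 lb·ft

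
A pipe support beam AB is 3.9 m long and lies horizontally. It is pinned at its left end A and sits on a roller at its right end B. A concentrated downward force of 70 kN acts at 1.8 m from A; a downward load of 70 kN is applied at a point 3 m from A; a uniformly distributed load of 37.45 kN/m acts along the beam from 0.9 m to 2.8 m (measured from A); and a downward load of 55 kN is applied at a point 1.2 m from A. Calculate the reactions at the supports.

A_x = 0, A_y = 129.3 kN, B_y = 136.8 kN

Resultant of the distributed load: 37.45 × 1.9 = 71.155 kN at 1.85 m from A.
Taking moments about A: B_y·3.9 − 70·1.8 − 70·3 − (37.45·1.9)·1.85 − 55·1.2 = 0 → B_y = 533.63675/3.9 = 136.83 ≈ 136.8 kN.
ΣF_y = 0: A_y + 136.83 − 70 − 70 − 37.45·1.9 − 55 = 0 → A_y = 129.3 kN.
ΣF_x = 0: no horizontal applied forces, so A_x = 0.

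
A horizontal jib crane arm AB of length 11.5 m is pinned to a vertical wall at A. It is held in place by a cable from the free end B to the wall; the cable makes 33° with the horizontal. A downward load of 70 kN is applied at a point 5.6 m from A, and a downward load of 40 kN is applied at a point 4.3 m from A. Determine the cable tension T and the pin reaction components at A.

T = 90.05 kN, A_x = 75.52 kN, A_y = 60.96 kN

ΣM about A: T·sin33°·11.5 − 70·5.6 − 40·4.3 = 0 → T = 564/(11.5·0.544639) = 90.0477 ≈ 90.05 kN.
ΣF_x = 0: A_x − T·cos33° = 0 → A_x = 90.0477 × 0.838671 = 75.52 kN.
ΣF_y = 0: A_y + T·sin33° − 70 − 40 = 0 → A_y = 110 − 90.0477 × 0.544639 = 60.96 kN.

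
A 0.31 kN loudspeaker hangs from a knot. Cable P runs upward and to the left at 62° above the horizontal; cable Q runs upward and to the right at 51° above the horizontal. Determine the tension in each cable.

ΣF_x = 0: −T_P·cos62° + T_Q·cos51° = 0 → T_Q = 0.745998·T_P.
ΣF_y = 0: T_P·sin62° + T_Q·sin51° = 0.31.
Substitute: T_P·(0.882948 + 0.745998·0.777146) = 0.31 → T_P = 0.211937 ≈ 0.2119 kN.
Then T_Q = 0.745998 × 0.211937 = 0.1581 kN.

T_P = 0.2119 kN, T_Q = 0.1581 kN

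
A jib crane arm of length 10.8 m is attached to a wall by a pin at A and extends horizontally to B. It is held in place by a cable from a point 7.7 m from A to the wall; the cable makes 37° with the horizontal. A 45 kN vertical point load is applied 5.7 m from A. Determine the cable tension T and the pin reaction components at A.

ΣM about A: T·sin37°·7.7 − 45·5.7 = 0 → T = 256.5/(7.7·0.601815) = 55.352 ≈ 55.35 kN.
ΣF_x = 0: A_x − T·cos37° = 0 → A_x = 55.352 × 0.798636 = 44.21 kN.
ΣF_y = 0: A_y + T·sin37° − 45 = 0 → A_y = 45 − 55.352 × 0.601815 = 11.69 kN.

T = 55.35 kN, A_x = 44.21 kN, A_y = 11.69 kN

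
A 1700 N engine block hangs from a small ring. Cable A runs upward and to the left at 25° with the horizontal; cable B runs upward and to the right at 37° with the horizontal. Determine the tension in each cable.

ΣF_x = 0: −T_A·cos25° + T_B·cos37° = 0 → T_B = 1.13482·T_A.
ΣF_y = 0: T_A·sin25° + T_B·sin37° = 1700.
Substitute: T_A·(0.422618 + 1.13482·0.601815) = 1700 → T_A = 1537.67 ≈ 1538 N.
Then T_B = 1.13482 × 1537.67 = 1745 N.

T_A = 1538 N, T_B = 1745 N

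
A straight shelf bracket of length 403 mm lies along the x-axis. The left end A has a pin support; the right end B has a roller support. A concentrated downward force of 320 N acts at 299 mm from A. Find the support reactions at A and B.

Moments about A: B_y·403 − 320·299 = 0 → B_y = 95680/403 = 237.419 ≈ 237.4 N.
ΣF_y = 0: A_y + 237.419 − 320 = 0 → A_y = 82.58 N.
ΣF_x = 0: no horizontal applied forces, so A_x = 0.

A_x = 0, A_y = 82.58 N, B_y = 237.4 N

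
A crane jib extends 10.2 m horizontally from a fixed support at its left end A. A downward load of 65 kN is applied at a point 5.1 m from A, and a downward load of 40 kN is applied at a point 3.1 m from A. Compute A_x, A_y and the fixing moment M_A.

ΣF_x = 0: A_x = 0.
ΣF_y = 0: A_y − 65 − 40 = 0 → A_y = 105.0 kN.
ΣM about A: M_A − 65·5.1 − 40·3.1 = 0 → M_A = 455.5 kN·m.

A_x = 0, A_y = 105.0 kN, M_A = 455.5 kN·m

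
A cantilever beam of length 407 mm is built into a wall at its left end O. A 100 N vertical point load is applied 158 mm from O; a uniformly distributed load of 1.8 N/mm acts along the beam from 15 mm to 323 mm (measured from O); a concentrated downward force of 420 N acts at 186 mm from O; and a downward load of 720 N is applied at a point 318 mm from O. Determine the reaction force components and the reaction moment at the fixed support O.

O_x = 0, O_y = 1794 N, M_O = 416600 N·mm

Resultant of the distributed load: 1.8 × 308 = 554.4 N at 169 mm from O.
ΣF_x = 0: O_x = 0.
ΣF_y = 0: O_y − 100 − 1.8·308 − 420 − 720 = 0 → O_y = 1794 N.
ΣM about O: M_O − 100·158 − (1.8·308)·169 − 420·186 − 720·318 = 0 → M_O = 416600 N·mm.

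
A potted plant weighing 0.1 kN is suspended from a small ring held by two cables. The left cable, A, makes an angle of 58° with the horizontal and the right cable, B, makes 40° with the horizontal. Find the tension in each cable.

ΣF_x = 0: −T_A·cos58° + T_B·cos40° = 0 → T_B = 0.69176·T_A.
ΣF_y = 0: T_A·sin58° + T_B·sin40° = 0.1.
Substitute: T_A·(0.848048 + 0.69176·0.642788) = 0.1 → T_A = 0.0773573 ≈ 0.07736 kN.
Then T_B = 0.69176 × 0.0773573 = 0.05351 kN.

T_A = 0.07736 kN, T_B = 0.05351 kN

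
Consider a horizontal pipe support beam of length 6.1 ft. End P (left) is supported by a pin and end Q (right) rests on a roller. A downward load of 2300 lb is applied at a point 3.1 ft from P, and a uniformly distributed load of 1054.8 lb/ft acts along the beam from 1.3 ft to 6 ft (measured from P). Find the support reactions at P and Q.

Resultant of the distributed load: 1054.8 × 4.7 = 4957.56 lb at 3.65 ft from P.
ΣM about P: Q_y·6.1 − 2300·3.1 − (1054.8·4.7)·3.65 = 0 → Q_y = 25225.094/6.1 = 4135.26 ≈ 4135 lb.
ΣF_y = 0: P_y + 4135.26 − 2300 − 1054.8·4.7 = 0 → P_y = 3122 lb.
ΣF_x = 0: no horizontal applied forces, so P_x = 0.

P_x = 0, P_y = 3122 lb, Q_y = 4135 lb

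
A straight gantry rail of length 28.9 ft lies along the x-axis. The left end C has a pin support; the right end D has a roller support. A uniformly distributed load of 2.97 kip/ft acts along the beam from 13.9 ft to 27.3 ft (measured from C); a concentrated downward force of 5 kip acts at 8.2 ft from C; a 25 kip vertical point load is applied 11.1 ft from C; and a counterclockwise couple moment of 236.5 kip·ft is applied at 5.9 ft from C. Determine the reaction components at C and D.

Resultant of the distributed load: 2.97 × 13.4 = 39.798 kip at 20.6 ft from C.
ΣM about C: D_y·28.9 − (2.97·13.4)·20.6 − 5·8.2 − 25·11.1 + 236.5 = 0 → D_y = 901.8388/28.9 = 31.2055 ≈ 31.21 kip.
ΣF_y = 0: C_y + 31.2055 − 2.97·13.4 − 5 − 25 = 0 → C_y = 38.59 kip.
ΣF_x = 0: no horizontal applied forces, so C_x = 0.

C_x = 0, C_y = 38.59 kip, D_y = 31.21 kip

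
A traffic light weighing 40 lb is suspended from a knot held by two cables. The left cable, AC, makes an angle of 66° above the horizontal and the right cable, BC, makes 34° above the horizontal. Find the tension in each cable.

T_AC = 33.67 lb, T_BC = 16.52 lb

ΣF_x = 0: −T_AC·cos66° + T_BC·cos34° = 0 → T_BC = 0.490613·T_AC.
ΣF_y = 0: T_AC·sin66° + T_BC·sin34° = 40.
Substitute: T_AC·(0.913545 + 0.490613·0.559193) = 40 → T_AC = 33.6731 ≈ 33.67 lb.
Then T_BC = 0.490613 × 33.6731 = 16.52 lb.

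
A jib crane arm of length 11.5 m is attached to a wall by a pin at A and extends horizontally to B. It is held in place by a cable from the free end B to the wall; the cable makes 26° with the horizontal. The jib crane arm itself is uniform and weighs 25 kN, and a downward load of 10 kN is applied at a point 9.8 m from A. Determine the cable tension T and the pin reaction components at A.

ΣM about A: T·sin26°·11.5 − 25·5.75 − 10·9.8 = 0 → T = 241.75/(11.5·0.438371) = 47.9542 ≈ 47.95 kN.
ΣF_x = 0: A_x − T·cos26° = 0 → A_x = 47.9542 × 0.898794 = 43.10 kN.
ΣF_y = 0: A_y + T·sin26° − 25 − 10 = 0 → A_y = 35 − 47.9542 × 0.438371 = 13.98 kN.

T = 47.95 kN, A_x = 43.10 kN, A_y = 13.98 kN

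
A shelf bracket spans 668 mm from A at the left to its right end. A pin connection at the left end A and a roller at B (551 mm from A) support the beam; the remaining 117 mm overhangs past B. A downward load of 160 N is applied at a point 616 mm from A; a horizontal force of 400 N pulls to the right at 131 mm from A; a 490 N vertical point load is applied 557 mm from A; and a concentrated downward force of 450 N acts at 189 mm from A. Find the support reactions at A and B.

ΣM about A: B_y·551 − 160·616 − 490·557 − 450·189 = 0 → B_y = 456540/551 = 828.566 ≈ 828.6 N.
ΣF_y = 0: A_y + 828.566 − 160 − 490 − 450 = 0 → A_y = 271.4 N.
ΣF_x = 0: A_x + 400 = 0 → A_x = -400.0 N.

A_x = -400.0 N, A_y = 271.4 N, B_y = 828.6 N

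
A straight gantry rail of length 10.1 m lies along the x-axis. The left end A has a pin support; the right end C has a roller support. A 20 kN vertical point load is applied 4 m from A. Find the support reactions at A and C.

Moments about A: C_y·10.1 − 20·4 = 0 → C_y = 80/10.1 = 7.92079 ≈ 7.921 kN.
ΣF_y = 0: A_y + 7.92079 − 20 = 0 → A_y = 12.08 kN.
ΣF_x = 0: no horizontal applied forces, so A_x = 0.

A_x = 0, A_y = 12.08 kN, C_y = 7.921 kN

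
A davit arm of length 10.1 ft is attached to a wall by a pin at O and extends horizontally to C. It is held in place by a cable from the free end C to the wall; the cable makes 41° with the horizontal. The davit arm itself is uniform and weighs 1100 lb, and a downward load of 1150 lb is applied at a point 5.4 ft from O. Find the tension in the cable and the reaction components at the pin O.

T = 1776 lb, O_x = 1340 lb, O_y = 1085 lb

ΣM about O: T·sin41°·10.1 − 1100·5.05 − 1150·5.4 = 0 → T = 11765/(10.1·0.656059) = 1775.53 ≈ 1776 lb.
ΣF_x = 0: O_x − T·cos41° = 0 → O_x = 1775.53 × 0.75471 = 1340 lb.
ΣF_y = 0: O_y + T·sin41° − 1100 − 1150 = 0 → O_y = 2250 − 1775.53 × 0.656059 = 1085 lb.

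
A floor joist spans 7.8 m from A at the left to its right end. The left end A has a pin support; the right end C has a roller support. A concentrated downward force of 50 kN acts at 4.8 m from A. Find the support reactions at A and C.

A_x = 0, A_y = 19.23 kN, C_y = 30.77 kN

Taking moments about A: C_y·7.8 − 50·4.8 = 0 → C_y = 240/7.8 = 30.7692 ≈ 30.77 kN.
ΣF_y = 0: A_y + 30.7692 − 50 = 0 → A_y = 19.23 kN.
ΣF_x = 0: no horizontal applied forces, so A_x = 0.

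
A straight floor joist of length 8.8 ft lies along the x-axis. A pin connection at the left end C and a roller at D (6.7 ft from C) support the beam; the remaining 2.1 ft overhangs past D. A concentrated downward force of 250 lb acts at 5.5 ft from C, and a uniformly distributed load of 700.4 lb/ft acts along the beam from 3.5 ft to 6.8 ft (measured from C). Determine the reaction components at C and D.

Resultant of the distributed load: 700.4 × 3.3 = 2311.32 lb at 5.15 ft from C.
Moments about C: D_y·6.7 − 250·5.5 − (700.4·3.3)·5.15 = 0 → D_y = 13278.298/6.7 = 1981.84 ≈ 1982 lb.
ΣF_y = 0: C_y + 1981.84 − 250 − 700.4·3.3 = 0 → C_y = 579.5 lb.
ΣF_x = 0: no horizontal applied forces, so C_x = 0.

C_x = 0, C_y = 579.5 lb, D_y = 1982 lb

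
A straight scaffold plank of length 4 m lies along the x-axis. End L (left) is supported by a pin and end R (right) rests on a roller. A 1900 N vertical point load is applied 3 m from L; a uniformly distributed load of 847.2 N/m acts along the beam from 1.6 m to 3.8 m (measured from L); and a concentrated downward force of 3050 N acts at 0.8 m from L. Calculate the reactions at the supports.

Resultant of the distributed load: 847.2 × 2.2 = 1863.84 N at 2.7 m from L.
Moments about L: R_y·4 − 1900·3 − (847.2·2.2)·2.7 − 3050·0.8 = 0 → R_y = 13172.368/4 = 3293.09 ≈ 3293 N.
ΣF_y = 0: L_y + 3293.09 − 1900 − 847.2·2.2 − 3050 = 0 → L_y = 3521 N.
ΣF_x = 0: no horizontal applied forces, so L_x = 0.

L_x = 0, L_y = 3521 N, R_y = 3293 N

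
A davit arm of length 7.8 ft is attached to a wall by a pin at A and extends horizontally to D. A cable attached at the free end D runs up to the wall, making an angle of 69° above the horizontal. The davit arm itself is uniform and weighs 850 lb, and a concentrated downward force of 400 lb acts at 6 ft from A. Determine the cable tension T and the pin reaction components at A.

T = 784.8 lb, A_x = 281.3 lb, A_y = 517.3 lb

ΣM about A: T·sin69°·7.8 − 850·3.9 − 400·6 = 0 → T = 5715/(7.8·0.93358) = 784.82 ≈ 784.8 lb.
ΣF_x = 0: A_x − T·cos69° = 0 → A_x = 784.82 × 0.358368 = 281.3 lb.
ΣF_y = 0: A_y + T·sin69° − 850 − 400 = 0 → A_y = 1250 − 784.82 × 0.93358 = 517.3 lb.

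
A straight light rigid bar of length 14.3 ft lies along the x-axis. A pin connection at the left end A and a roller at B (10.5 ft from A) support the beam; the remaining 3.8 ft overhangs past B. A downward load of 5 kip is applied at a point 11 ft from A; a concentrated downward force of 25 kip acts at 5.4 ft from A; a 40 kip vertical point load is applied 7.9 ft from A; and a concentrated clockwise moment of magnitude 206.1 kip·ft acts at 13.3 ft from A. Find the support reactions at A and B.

Taking moments about A: B_y·10.5 − 5·11 − 25·5.4 − 40·7.9 − 206.1 = 0 → B_y = 712.1/10.5 = 67.819 ≈ 67.82 kip.
ΣF_y = 0: A_y + 67.819 − 5 − 25 − 40 = 0 → A_y = 2.181 kip.
ΣF_x = 0: no horizontal applied forces, so A_x = 0.

A_x = 0, A_y = 2.181 kip, B_y = 67.82 kip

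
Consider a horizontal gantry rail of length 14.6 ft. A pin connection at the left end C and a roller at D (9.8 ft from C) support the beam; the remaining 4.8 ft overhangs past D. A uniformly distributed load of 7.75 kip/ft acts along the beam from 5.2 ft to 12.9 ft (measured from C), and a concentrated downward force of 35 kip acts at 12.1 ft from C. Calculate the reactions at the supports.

Resultant of the distributed load: 7.75 × 7.7 = 59.675 kip at 9.05 ft from C.
Moments about C: D_y·9.8 − (7.75·7.7)·9.05 − 35·12.1 = 0 → D_y = 963.55875/9.8 = 98.3223 ≈ 98.32 kip.
ΣF_y = 0: C_y + 98.3223 − 7.75·7.7 − 35 = 0 → C_y = -3.647 kip.
ΣF_x = 0: no horizontal applied forces, so C_x = 0.

C_x = 0, C_y = -3.647 kip, D_y = 98.32 kip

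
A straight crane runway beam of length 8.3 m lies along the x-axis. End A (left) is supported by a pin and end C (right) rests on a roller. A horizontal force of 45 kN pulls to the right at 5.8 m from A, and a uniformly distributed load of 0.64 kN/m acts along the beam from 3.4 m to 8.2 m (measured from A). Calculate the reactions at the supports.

Resultant of the distributed load: 0.64 × 4.8 = 3.072 kN at 5.8 m from A.
ΣM about A: C_y·8.3 − (0.64·4.8)·5.8 = 0 → C_y = 17.8176/8.3 = 2.1467 ≈ 2.147 kN.
ΣF_y = 0: A_y + 2.1467 − 0.64·4.8 = 0 → A_y = 0.9253 kN.
ΣF_x = 0: A_x + 45 = 0 → A_x = -45.00 kN.

A_x = -45.00 kN, A_y = 0.9253 kN, C_y = 2.147 kN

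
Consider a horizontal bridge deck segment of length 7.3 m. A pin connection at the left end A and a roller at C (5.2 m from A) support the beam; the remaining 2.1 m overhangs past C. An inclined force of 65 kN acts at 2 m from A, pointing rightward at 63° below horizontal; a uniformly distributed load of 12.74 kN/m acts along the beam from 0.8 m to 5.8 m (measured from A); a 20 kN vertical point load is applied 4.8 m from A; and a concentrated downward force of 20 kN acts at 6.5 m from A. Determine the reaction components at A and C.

Resultant of the distributed load: 12.74 × 5 = 63.7 kN at 3.3 m from A.
Moments about A: C_y·5.2 − 65·sin63°·2 − (12.74·5)·3.3 − 20·4.8 − 20·6.5 = 0 → C_y = 552.041/5.2 = 106.162 ≈ 106.2 kN.
ΣF_y = 0: A_y + 106.162 − 65·sin63° − 12.74·5 − 20 − 20 = 0 → A_y = 55.45 kN.
ΣF_x = 0: A_x + 65·cos63° = 0 → A_x = -29.51 kN.

A_x = -29.51 kN, A_y = 55.45 kN, C_y = 106.2 kN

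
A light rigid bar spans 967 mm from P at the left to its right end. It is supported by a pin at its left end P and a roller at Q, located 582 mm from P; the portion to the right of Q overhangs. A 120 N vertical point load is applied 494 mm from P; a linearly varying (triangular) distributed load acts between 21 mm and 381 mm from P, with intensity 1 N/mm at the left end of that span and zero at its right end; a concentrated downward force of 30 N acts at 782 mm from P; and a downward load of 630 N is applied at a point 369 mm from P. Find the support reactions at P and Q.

Resultant of the triangular load: ½ × 1 × 360 = 180 N, acting at 141 mm from P (one-third of the span from the peak).
Moments about P: Q_y·582 − 120·494 − (½·1·360)·141 − 30·782 − 630·369 = 0 → Q_y = 340590/582 = 585.206 ≈ 585.2 N.
ΣF_y = 0: P_y + 585.206 − 120 − ½·1·360 − 30 − 630 = 0 → P_y = 374.8 N.
ΣF_x = 0: no horizontal applied forces, so P_x = 0.

P_x = 0, P_y = 374.8 N, Q_y = 585.2 N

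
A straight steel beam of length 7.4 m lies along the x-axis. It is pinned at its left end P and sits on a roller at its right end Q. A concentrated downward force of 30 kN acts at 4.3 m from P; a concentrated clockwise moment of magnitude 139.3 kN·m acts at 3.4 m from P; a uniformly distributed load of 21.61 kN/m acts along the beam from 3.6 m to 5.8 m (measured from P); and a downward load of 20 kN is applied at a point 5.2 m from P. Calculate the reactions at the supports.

P_x = 0, P_y = 17.04 kN, Q_y = 80.51 kN

Resultant of the distributed load: 21.61 × 2.2 = 47.542 kN at 4.7 m from P.
ΣM about P: Q_y·7.4 − 30·4.3 − 139.3 − (21.61·2.2)·4.7 − 20·5.2 = 0 → Q_y = 595.7474/7.4 = 80.5064 ≈ 80.51 kN.
ΣF_y = 0: P_y + 80.5064 − 30 − 21.61·2.2 − 20 = 0 → P_y = 17.04 kN.
ΣF_x = 0: no horizontal applied forces, so P_x = 0.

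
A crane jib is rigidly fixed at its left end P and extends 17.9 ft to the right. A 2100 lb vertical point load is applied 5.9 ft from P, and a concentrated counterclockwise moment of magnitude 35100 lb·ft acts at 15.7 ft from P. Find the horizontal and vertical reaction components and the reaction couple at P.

ΣF_x = 0: P_x = 0.
ΣF_y = 0: P_y − 2100 = 0 → P_y = 2100 lb.
ΣM about P: M_P − 2100·5.9 + 35100 = 0 → M_P = -22710 lb·ft.

P_x = 0, P_y = 2100 lb, M_P = -22710 lb·ft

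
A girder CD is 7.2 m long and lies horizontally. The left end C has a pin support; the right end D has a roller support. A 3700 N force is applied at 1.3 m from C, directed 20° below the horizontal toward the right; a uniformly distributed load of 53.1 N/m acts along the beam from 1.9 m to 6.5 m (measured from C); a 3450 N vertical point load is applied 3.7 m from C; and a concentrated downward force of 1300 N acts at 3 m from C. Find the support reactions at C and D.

C_x = -3477 N, C_y = 3574 N, D_y = 2686 N

Resultant of the distributed load: 53.1 × 4.6 = 244.26 N at 4.2 m from C.
ΣM about C: D_y·7.2 − 3700·sin20°·1.3 − (53.1·4.6)·4.2 − 3450·3.7 − 1300·3 = 0 → D_y = 19336/7.2 = 2685.56 ≈ 2686 N.
ΣF_y = 0: C_y + 2685.56 − 3700·sin20° − 53.1·4.6 − 3450 − 1300 = 0 → C_y = 3574 N.
ΣF_x = 0: C_x + 3700·cos20° = 0 → C_x = -3477 N.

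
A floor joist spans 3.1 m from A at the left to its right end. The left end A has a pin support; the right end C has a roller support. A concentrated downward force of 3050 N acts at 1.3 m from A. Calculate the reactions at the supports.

A_x = 0, A_y = 1771 N, C_y = 1279 N

Taking moments about A: C_y·3.1 − 3050·1.3 = 0 → C_y = 3965/3.1 = 1279.03 ≈ 1279 N.
ΣF_y = 0: A_y + 1279.03 − 3050 = 0 → A_y = 1771 N.
ΣF_x = 0: no horizontal applied forces, so A_x = 0.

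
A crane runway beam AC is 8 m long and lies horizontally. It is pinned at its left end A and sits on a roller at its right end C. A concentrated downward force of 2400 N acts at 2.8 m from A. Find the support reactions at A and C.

A_x = 0, A_y = 1560 N, C_y = 840.0 N

ΣM about A: C_y·8 − 2400·2.8 = 0 → C_y = 6720/8 = 840.0 N.
ΣF_y = 0: A_y + 840 − 2400 = 0 → A_y = 1560 N.
ΣF_x = 0: no horizontal applied forces, so A_x = 0.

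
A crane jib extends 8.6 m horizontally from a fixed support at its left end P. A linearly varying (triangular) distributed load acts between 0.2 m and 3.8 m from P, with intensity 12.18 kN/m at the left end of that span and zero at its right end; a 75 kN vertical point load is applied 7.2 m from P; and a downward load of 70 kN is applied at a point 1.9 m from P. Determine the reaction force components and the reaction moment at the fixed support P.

Resultant of the triangular load: ½ × 12.18 × 3.6 = 21.924 kN, acting at 1.4 m from P (one-third of the span from the peak).
ΣF_x = 0: P_x = 0.
ΣF_y = 0: P_y − ½·12.18·3.6 − 75 − 70 = 0 → P_y = 166.9 kN.
ΣM about P: M_P − (½·12.18·3.6)·1.4 − 75·7.2 − 70·1.9 = 0 → M_P = 703.7 kN·m.

P_x = 0, P_y = 166.9 kN, M_P = 703.7 kN·m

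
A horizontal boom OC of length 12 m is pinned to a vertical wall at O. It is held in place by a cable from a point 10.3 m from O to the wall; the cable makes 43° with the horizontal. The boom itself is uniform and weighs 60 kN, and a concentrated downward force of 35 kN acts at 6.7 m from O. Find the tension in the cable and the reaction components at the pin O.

ΣM about O: T·sin43°·10.3 − 60·6 − 35·6.7 = 0 → T = 594.5/(10.3·0.681998) = 84.6314 ≈ 84.63 kN.
ΣF_x = 0: O_x − T·cos43° = 0 → O_x = 84.6314 × 0.731354 = 61.90 kN.
ΣF_y = 0: O_y + T·sin43° − 60 − 35 = 0 → O_y = 95 − 84.6314 × 0.681998 = 37.28 kN.

T = 84.63 kN, O_x = 61.90 kN, O_y = 37.28 kN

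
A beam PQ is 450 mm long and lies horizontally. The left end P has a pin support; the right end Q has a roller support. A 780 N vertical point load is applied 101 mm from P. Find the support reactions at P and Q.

P_x = 0, P_y = 604.9 N, Q_y = 175.1 N

ΣM about P: Q_y·450 − 780·101 = 0 → Q_y = 78780/450 = 175.067 ≈ 175.1 N.
ΣF_y = 0: P_y + 175.067 − 780 = 0 → P_y = 604.9 N.
ΣF_x = 0: no horizontal applied forces, so P_x = 0.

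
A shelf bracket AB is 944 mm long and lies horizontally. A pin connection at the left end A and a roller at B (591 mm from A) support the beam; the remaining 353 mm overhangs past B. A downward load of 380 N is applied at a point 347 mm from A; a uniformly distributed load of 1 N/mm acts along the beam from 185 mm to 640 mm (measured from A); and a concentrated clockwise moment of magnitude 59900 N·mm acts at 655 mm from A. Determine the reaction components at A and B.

A_x = 0, A_y = 193.0 N, B_y = 642.0 N

Resultant of the distributed load: 1 × 455 = 455 N at 412.5 mm from A.
ΣM about A: B_y·591 − 380·347 − (1·455)·412.5 − 59900 = 0 → B_y = 379447.5/591 = 642.043 ≈ 642.0 N.
ΣF_y = 0: A_y + 642.043 − 380 − 1·455 = 0 → A_y = 193.0 N.
ΣF_x = 0: no horizontal applied forces, so A_x = 0.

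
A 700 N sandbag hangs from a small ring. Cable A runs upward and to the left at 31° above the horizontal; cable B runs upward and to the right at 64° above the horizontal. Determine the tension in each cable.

ΣF_x = 0: −T_A·cos31° + T_B·cos64° = 0 → T_B = 1.95535·T_A.
ΣF_y = 0: T_A·sin31° + T_B·sin64° = 700.
Substitute: T_A·(0.515038 + 1.95535·0.898794) = 700 → T_A = 308.032 ≈ 308.0 N.
Then T_B = 1.95535 × 308.032 = 602.3 N.

T_A = 308.0 N, T_B = 602.3 N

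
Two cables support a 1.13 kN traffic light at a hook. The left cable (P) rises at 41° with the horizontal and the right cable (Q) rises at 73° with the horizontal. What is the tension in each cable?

ΣF_x = 0: −T_P·cos41° + T_Q·cos73° = 0 → T_Q = 2.58134·T_P.
ΣF_y = 0: T_P·sin41° + T_Q·sin73° = 1.13.
Substitute: T_P·(0.656059 + 2.58134·0.956305) = 1.13 → T_P = 0.361645 ≈ 0.3616 kN.
Then T_Q = 2.58134 × 0.361645 = 0.9335 kN.

T_P = 0.3616 kN, T_Q = 0.9335 kN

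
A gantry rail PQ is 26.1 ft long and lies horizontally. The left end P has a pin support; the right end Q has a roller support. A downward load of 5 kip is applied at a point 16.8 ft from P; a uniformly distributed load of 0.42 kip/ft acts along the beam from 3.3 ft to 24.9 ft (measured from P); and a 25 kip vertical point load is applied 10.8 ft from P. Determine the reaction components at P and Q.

P_x = 0, P_y = 20.61 kip, Q_y = 18.46 kip

Resultant of the distributed load: 0.42 × 21.6 = 9.072 kip at 14.1 ft from P.
Moments about P: Q_y·26.1 − 5·16.8 − (0.42·21.6)·14.1 − 25·10.8 = 0 → Q_y = 481.9152/26.1 = 18.4642 ≈ 18.46 kip.
ΣF_y = 0: P_y + 18.4642 − 5 − 0.42·21.6 − 25 = 0 → P_y = 20.61 kip.
ΣF_x = 0: no horizontal applied forces, so P_x = 0.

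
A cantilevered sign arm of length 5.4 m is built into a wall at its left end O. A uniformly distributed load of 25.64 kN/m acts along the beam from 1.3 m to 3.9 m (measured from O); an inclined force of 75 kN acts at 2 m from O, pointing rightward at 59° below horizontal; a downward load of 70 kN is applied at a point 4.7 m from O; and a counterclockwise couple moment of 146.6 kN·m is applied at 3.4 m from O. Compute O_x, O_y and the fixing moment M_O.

Resultant of the distributed load: 25.64 × 2.6 = 66.664 kN at 2.6 m from O.
ΣF_x = 0: O_x + 75·cos59° = 0 → O_x = -38.63 kN.
ΣF_y = 0: O_y − 25.64·2.6 − 75·sin59° − 70 = 0 → O_y = 201.0 kN.
ΣM about O: M_O − (25.64·2.6)·2.6 − 75·sin59°·2 − 70·4.7 + 146.6 = 0 → M_O = 484.3 kN·m.

O_x = -38.63 kN, O_y = 201.0 kN, M_O = 484.3 kN·m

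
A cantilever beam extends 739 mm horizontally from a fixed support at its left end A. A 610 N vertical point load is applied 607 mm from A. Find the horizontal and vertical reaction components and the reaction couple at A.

A_x = 0, A_y = 610.0 N, M_A = 370300 N·mm

ΣF_x = 0: A_x = 0.
ΣF_y = 0: A_y − 610 = 0 → A_y = 610.0 N.
ΣM about A: M_A − 610·607 = 0 → M_A = 370300 N·mm.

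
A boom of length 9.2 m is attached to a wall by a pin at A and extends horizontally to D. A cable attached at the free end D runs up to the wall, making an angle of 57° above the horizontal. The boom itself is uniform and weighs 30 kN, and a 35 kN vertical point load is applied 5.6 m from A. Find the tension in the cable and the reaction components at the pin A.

T = 43.29 kN, A_x = 23.58 kN, A_y = 28.70 kN

ΣM about A: T·sin57°·9.2 − 30·4.6 − 35·5.6 = 0 → T = 334/(9.2·0.838671) = 43.2879 ≈ 43.29 kN.
ΣF_x = 0: A_x − T·cos57° = 0 → A_x = 43.2879 × 0.544639 = 23.58 kN.
ΣF_y = 0: A_y + T·sin57° − 30 − 35 = 0 → A_y = 65 − 43.2879 × 0.838671 = 28.70 kN.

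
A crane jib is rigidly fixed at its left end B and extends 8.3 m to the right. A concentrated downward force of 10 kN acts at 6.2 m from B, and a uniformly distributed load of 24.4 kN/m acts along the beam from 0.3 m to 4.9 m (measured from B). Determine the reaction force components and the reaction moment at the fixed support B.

B_x = 0, B_y = 122.2 kN, M_B = 353.8 kN·m

Resultant of the distributed load: 24.4 × 4.6 = 112.24 kN at 2.6 m from B.
ΣF_x = 0: B_x = 0.
ΣF_y = 0: B_y − 10 − 24.4·4.6 = 0 → B_y = 122.2 kN.
ΣM about B: M_B − 10·6.2 − (24.4·4.6)·2.6 = 0 → M_B = 353.8 kN·m.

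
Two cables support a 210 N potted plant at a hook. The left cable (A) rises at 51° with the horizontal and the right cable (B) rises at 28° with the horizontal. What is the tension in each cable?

ΣF_x = 0: −T_A·cos51° + T_B·cos28° = 0 → T_B = 0.712749·T_A.
ΣF_y = 0: T_A·sin51° + T_B·sin28° = 210.
Substitute: T_A·(0.777146 + 0.712749·0.469472) = 210 → T_A = 188.889 ≈ 188.9 N.
Then T_B = 0.712749 × 188.889 = 134.6 N.

T_A = 188.9 N, T_B = 134.6 N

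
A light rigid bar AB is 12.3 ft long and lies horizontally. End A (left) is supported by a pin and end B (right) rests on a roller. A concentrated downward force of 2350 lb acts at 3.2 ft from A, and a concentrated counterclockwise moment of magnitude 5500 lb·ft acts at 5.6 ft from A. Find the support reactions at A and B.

A_x = 0, A_y = 2186 lb, B_y = 164.2 lb

ΣM about A: B_y·12.3 − 2350·3.2 + 5500 = 0 → B_y = 2020/12.3 = 164.228 ≈ 164.2 lb.
ΣF_y = 0: A_y + 164.228 − 2350 = 0 → A_y = 2186 lb.
ΣF_x = 0: no horizontal applied forces, so A_x = 0.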